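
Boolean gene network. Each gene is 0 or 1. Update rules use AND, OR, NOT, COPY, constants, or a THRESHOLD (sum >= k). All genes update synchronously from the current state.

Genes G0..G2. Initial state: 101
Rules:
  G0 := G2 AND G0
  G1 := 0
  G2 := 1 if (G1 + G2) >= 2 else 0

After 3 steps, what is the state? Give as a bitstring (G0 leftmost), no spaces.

Step 1: G0=G2&G0=1&1=1 G1=0(const) G2=(0+1>=2)=0 -> 100
Step 2: G0=G2&G0=0&1=0 G1=0(const) G2=(0+0>=2)=0 -> 000
Step 3: G0=G2&G0=0&0=0 G1=0(const) G2=(0+0>=2)=0 -> 000

000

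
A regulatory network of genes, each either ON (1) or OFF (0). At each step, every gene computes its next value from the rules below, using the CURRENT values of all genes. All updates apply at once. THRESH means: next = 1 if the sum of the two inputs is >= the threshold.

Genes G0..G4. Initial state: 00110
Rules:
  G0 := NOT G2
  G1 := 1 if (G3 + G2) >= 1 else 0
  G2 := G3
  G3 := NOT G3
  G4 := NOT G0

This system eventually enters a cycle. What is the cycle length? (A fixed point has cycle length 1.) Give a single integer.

Step 0: 00110
Step 1: G0=NOT G2=NOT 1=0 G1=(1+1>=1)=1 G2=G3=1 G3=NOT G3=NOT 1=0 G4=NOT G0=NOT 0=1 -> 01101
Step 2: G0=NOT G2=NOT 1=0 G1=(0+1>=1)=1 G2=G3=0 G3=NOT G3=NOT 0=1 G4=NOT G0=NOT 0=1 -> 01011
Step 3: G0=NOT G2=NOT 0=1 G1=(1+0>=1)=1 G2=G3=1 G3=NOT G3=NOT 1=0 G4=NOT G0=NOT 0=1 -> 11101
Step 4: G0=NOT G2=NOT 1=0 G1=(0+1>=1)=1 G2=G3=0 G3=NOT G3=NOT 0=1 G4=NOT G0=NOT 1=0 -> 01010
Step 5: G0=NOT G2=NOT 0=1 G1=(1+0>=1)=1 G2=G3=1 G3=NOT G3=NOT 1=0 G4=NOT G0=NOT 0=1 -> 11101
State from step 5 equals state from step 3 -> cycle length 2

Answer: 2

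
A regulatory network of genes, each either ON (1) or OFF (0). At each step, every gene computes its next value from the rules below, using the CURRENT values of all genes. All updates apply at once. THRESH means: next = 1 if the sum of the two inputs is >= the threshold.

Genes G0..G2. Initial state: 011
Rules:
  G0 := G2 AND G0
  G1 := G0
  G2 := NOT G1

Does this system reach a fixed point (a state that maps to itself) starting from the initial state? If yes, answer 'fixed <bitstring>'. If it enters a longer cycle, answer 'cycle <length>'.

Answer: fixed 001

Derivation:
Step 0: 011
Step 1: G0=G2&G0=1&0=0 G1=G0=0 G2=NOT G1=NOT 1=0 -> 000
Step 2: G0=G2&G0=0&0=0 G1=G0=0 G2=NOT G1=NOT 0=1 -> 001
Step 3: G0=G2&G0=1&0=0 G1=G0=0 G2=NOT G1=NOT 0=1 -> 001
Fixed point reached at step 2: 001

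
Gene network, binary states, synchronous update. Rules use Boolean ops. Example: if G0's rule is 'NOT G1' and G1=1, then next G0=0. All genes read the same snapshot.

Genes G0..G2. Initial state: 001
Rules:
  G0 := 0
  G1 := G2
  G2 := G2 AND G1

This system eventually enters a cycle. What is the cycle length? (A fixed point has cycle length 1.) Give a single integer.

Step 0: 001
Step 1: G0=0(const) G1=G2=1 G2=G2&G1=1&0=0 -> 010
Step 2: G0=0(const) G1=G2=0 G2=G2&G1=0&1=0 -> 000
Step 3: G0=0(const) G1=G2=0 G2=G2&G1=0&0=0 -> 000
State from step 3 equals state from step 2 -> cycle length 1

Answer: 1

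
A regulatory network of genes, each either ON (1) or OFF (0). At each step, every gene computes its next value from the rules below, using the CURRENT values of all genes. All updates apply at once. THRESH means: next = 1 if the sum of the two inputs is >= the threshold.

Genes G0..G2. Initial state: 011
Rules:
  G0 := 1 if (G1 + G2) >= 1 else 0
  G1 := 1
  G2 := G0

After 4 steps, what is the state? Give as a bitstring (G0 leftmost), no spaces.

Step 1: G0=(1+1>=1)=1 G1=1(const) G2=G0=0 -> 110
Step 2: G0=(1+0>=1)=1 G1=1(const) G2=G0=1 -> 111
Step 3: G0=(1+1>=1)=1 G1=1(const) G2=G0=1 -> 111
Step 4: G0=(1+1>=1)=1 G1=1(const) G2=G0=1 -> 111

111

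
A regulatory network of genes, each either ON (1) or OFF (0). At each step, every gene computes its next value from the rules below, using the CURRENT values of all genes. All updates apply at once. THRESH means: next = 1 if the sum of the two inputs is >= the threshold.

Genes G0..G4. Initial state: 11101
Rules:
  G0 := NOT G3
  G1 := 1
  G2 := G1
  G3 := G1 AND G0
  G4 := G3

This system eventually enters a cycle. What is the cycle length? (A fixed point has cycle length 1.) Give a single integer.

Answer: 4

Derivation:
Step 0: 11101
Step 1: G0=NOT G3=NOT 0=1 G1=1(const) G2=G1=1 G3=G1&G0=1&1=1 G4=G3=0 -> 11110
Step 2: G0=NOT G3=NOT 1=0 G1=1(const) G2=G1=1 G3=G1&G0=1&1=1 G4=G3=1 -> 01111
Step 3: G0=NOT G3=NOT 1=0 G1=1(const) G2=G1=1 G3=G1&G0=1&0=0 G4=G3=1 -> 01101
Step 4: G0=NOT G3=NOT 0=1 G1=1(const) G2=G1=1 G3=G1&G0=1&0=0 G4=G3=0 -> 11100
Step 5: G0=NOT G3=NOT 0=1 G1=1(const) G2=G1=1 G3=G1&G0=1&1=1 G4=G3=0 -> 11110
State from step 5 equals state from step 1 -> cycle length 4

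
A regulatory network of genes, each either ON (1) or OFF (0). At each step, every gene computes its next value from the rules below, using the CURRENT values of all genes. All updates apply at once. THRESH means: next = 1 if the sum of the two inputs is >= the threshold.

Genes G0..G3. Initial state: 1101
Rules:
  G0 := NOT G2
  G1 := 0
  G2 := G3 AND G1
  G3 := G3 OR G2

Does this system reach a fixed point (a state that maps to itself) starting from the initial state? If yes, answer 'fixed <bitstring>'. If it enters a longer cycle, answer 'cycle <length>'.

Step 0: 1101
Step 1: G0=NOT G2=NOT 0=1 G1=0(const) G2=G3&G1=1&1=1 G3=G3|G2=1|0=1 -> 1011
Step 2: G0=NOT G2=NOT 1=0 G1=0(const) G2=G3&G1=1&0=0 G3=G3|G2=1|1=1 -> 0001
Step 3: G0=NOT G2=NOT 0=1 G1=0(const) G2=G3&G1=1&0=0 G3=G3|G2=1|0=1 -> 1001
Step 4: G0=NOT G2=NOT 0=1 G1=0(const) G2=G3&G1=1&0=0 G3=G3|G2=1|0=1 -> 1001
Fixed point reached at step 3: 1001

Answer: fixed 1001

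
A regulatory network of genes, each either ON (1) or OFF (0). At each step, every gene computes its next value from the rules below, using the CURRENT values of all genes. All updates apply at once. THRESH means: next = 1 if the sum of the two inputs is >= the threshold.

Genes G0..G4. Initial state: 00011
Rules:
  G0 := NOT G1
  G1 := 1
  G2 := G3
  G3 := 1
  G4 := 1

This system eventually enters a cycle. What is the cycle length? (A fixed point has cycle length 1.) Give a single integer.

Answer: 1

Derivation:
Step 0: 00011
Step 1: G0=NOT G1=NOT 0=1 G1=1(const) G2=G3=1 G3=1(const) G4=1(const) -> 11111
Step 2: G0=NOT G1=NOT 1=0 G1=1(const) G2=G3=1 G3=1(const) G4=1(const) -> 01111
Step 3: G0=NOT G1=NOT 1=0 G1=1(const) G2=G3=1 G3=1(const) G4=1(const) -> 01111
State from step 3 equals state from step 2 -> cycle length 1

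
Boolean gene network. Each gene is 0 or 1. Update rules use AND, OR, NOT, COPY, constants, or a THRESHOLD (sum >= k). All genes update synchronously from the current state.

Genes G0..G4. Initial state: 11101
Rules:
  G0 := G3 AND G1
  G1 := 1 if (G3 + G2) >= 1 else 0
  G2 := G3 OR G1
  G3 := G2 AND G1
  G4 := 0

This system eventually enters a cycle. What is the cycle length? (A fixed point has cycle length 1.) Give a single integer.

Step 0: 11101
Step 1: G0=G3&G1=0&1=0 G1=(0+1>=1)=1 G2=G3|G1=0|1=1 G3=G2&G1=1&1=1 G4=0(const) -> 01110
Step 2: G0=G3&G1=1&1=1 G1=(1+1>=1)=1 G2=G3|G1=1|1=1 G3=G2&G1=1&1=1 G4=0(const) -> 11110
Step 3: G0=G3&G1=1&1=1 G1=(1+1>=1)=1 G2=G3|G1=1|1=1 G3=G2&G1=1&1=1 G4=0(const) -> 11110
State from step 3 equals state from step 2 -> cycle length 1

Answer: 1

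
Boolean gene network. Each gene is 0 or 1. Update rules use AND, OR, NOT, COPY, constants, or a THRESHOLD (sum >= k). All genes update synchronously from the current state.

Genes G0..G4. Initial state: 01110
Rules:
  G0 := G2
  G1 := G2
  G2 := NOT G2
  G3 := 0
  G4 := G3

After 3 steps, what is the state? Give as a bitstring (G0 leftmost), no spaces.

Step 1: G0=G2=1 G1=G2=1 G2=NOT G2=NOT 1=0 G3=0(const) G4=G3=1 -> 11001
Step 2: G0=G2=0 G1=G2=0 G2=NOT G2=NOT 0=1 G3=0(const) G4=G3=0 -> 00100
Step 3: G0=G2=1 G1=G2=1 G2=NOT G2=NOT 1=0 G3=0(const) G4=G3=0 -> 11000

11000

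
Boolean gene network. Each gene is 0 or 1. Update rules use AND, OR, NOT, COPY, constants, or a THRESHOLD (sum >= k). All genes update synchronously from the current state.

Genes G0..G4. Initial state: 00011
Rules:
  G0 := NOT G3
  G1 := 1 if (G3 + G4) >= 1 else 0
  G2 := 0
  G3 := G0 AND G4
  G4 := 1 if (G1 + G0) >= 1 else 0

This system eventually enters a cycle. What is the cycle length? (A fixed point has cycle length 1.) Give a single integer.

Step 0: 00011
Step 1: G0=NOT G3=NOT 1=0 G1=(1+1>=1)=1 G2=0(const) G3=G0&G4=0&1=0 G4=(0+0>=1)=0 -> 01000
Step 2: G0=NOT G3=NOT 0=1 G1=(0+0>=1)=0 G2=0(const) G3=G0&G4=0&0=0 G4=(1+0>=1)=1 -> 10001
Step 3: G0=NOT G3=NOT 0=1 G1=(0+1>=1)=1 G2=0(const) G3=G0&G4=1&1=1 G4=(0+1>=1)=1 -> 11011
Step 4: G0=NOT G3=NOT 1=0 G1=(1+1>=1)=1 G2=0(const) G3=G0&G4=1&1=1 G4=(1+1>=1)=1 -> 01011
Step 5: G0=NOT G3=NOT 1=0 G1=(1+1>=1)=1 G2=0(const) G3=G0&G4=0&1=0 G4=(1+0>=1)=1 -> 01001
Step 6: G0=NOT G3=NOT 0=1 G1=(0+1>=1)=1 G2=0(const) G3=G0&G4=0&1=0 G4=(1+0>=1)=1 -> 11001
Step 7: G0=NOT G3=NOT 0=1 G1=(0+1>=1)=1 G2=0(const) G3=G0&G4=1&1=1 G4=(1+1>=1)=1 -> 11011
State from step 7 equals state from step 3 -> cycle length 4

Answer: 4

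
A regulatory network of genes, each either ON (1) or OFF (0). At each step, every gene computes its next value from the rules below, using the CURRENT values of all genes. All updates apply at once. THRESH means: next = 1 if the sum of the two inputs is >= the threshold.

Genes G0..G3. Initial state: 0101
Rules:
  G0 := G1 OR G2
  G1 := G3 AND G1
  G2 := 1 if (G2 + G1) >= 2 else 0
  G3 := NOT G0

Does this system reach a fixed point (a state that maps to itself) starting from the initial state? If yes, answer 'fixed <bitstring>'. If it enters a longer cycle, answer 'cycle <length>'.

Step 0: 0101
Step 1: G0=G1|G2=1|0=1 G1=G3&G1=1&1=1 G2=(0+1>=2)=0 G3=NOT G0=NOT 0=1 -> 1101
Step 2: G0=G1|G2=1|0=1 G1=G3&G1=1&1=1 G2=(0+1>=2)=0 G3=NOT G0=NOT 1=0 -> 1100
Step 3: G0=G1|G2=1|0=1 G1=G3&G1=0&1=0 G2=(0+1>=2)=0 G3=NOT G0=NOT 1=0 -> 1000
Step 4: G0=G1|G2=0|0=0 G1=G3&G1=0&0=0 G2=(0+0>=2)=0 G3=NOT G0=NOT 1=0 -> 0000
Step 5: G0=G1|G2=0|0=0 G1=G3&G1=0&0=0 G2=(0+0>=2)=0 G3=NOT G0=NOT 0=1 -> 0001
Step 6: G0=G1|G2=0|0=0 G1=G3&G1=1&0=0 G2=(0+0>=2)=0 G3=NOT G0=NOT 0=1 -> 0001
Fixed point reached at step 5: 0001

Answer: fixed 0001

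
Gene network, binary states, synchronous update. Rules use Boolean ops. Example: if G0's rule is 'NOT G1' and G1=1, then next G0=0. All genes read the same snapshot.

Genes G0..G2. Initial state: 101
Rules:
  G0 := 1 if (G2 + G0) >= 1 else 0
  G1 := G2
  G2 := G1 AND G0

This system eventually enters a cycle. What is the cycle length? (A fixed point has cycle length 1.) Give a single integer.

Step 0: 101
Step 1: G0=(1+1>=1)=1 G1=G2=1 G2=G1&G0=0&1=0 -> 110
Step 2: G0=(0+1>=1)=1 G1=G2=0 G2=G1&G0=1&1=1 -> 101
State from step 2 equals state from step 0 -> cycle length 2

Answer: 2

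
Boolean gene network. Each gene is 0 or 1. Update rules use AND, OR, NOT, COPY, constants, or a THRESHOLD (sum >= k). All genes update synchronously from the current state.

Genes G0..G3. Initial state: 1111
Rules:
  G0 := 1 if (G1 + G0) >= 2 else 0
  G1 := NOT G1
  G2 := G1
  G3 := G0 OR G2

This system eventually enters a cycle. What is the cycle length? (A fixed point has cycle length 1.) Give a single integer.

Step 0: 1111
Step 1: G0=(1+1>=2)=1 G1=NOT G1=NOT 1=0 G2=G1=1 G3=G0|G2=1|1=1 -> 1011
Step 2: G0=(0+1>=2)=0 G1=NOT G1=NOT 0=1 G2=G1=0 G3=G0|G2=1|1=1 -> 0101
Step 3: G0=(1+0>=2)=0 G1=NOT G1=NOT 1=0 G2=G1=1 G3=G0|G2=0|0=0 -> 0010
Step 4: G0=(0+0>=2)=0 G1=NOT G1=NOT 0=1 G2=G1=0 G3=G0|G2=0|1=1 -> 0101
State from step 4 equals state from step 2 -> cycle length 2

Answer: 2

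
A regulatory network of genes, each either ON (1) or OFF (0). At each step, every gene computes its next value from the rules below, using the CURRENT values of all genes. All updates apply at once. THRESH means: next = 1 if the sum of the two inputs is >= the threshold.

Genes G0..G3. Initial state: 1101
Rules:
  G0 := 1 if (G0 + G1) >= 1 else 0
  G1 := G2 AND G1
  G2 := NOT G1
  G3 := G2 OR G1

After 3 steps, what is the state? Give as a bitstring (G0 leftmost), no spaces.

Step 1: G0=(1+1>=1)=1 G1=G2&G1=0&1=0 G2=NOT G1=NOT 1=0 G3=G2|G1=0|1=1 -> 1001
Step 2: G0=(1+0>=1)=1 G1=G2&G1=0&0=0 G2=NOT G1=NOT 0=1 G3=G2|G1=0|0=0 -> 1010
Step 3: G0=(1+0>=1)=1 G1=G2&G1=1&0=0 G2=NOT G1=NOT 0=1 G3=G2|G1=1|0=1 -> 1011

1011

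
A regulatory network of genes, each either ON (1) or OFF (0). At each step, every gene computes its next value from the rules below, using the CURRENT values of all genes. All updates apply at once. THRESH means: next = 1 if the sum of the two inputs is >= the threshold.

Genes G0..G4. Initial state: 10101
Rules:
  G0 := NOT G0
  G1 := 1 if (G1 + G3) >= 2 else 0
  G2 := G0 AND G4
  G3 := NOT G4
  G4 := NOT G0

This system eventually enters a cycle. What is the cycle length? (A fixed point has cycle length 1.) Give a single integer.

Step 0: 10101
Step 1: G0=NOT G0=NOT 1=0 G1=(0+0>=2)=0 G2=G0&G4=1&1=1 G3=NOT G4=NOT 1=0 G4=NOT G0=NOT 1=0 -> 00100
Step 2: G0=NOT G0=NOT 0=1 G1=(0+0>=2)=0 G2=G0&G4=0&0=0 G3=NOT G4=NOT 0=1 G4=NOT G0=NOT 0=1 -> 10011
Step 3: G0=NOT G0=NOT 1=0 G1=(0+1>=2)=0 G2=G0&G4=1&1=1 G3=NOT G4=NOT 1=0 G4=NOT G0=NOT 1=0 -> 00100
State from step 3 equals state from step 1 -> cycle length 2

Answer: 2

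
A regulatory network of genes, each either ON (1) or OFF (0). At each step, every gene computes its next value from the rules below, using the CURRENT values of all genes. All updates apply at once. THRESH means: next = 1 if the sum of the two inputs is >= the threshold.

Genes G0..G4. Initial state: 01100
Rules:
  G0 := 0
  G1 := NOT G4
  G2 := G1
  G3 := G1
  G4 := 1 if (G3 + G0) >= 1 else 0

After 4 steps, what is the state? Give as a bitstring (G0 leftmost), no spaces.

Step 1: G0=0(const) G1=NOT G4=NOT 0=1 G2=G1=1 G3=G1=1 G4=(0+0>=1)=0 -> 01110
Step 2: G0=0(const) G1=NOT G4=NOT 0=1 G2=G1=1 G3=G1=1 G4=(1+0>=1)=1 -> 01111
Step 3: G0=0(const) G1=NOT G4=NOT 1=0 G2=G1=1 G3=G1=1 G4=(1+0>=1)=1 -> 00111
Step 4: G0=0(const) G1=NOT G4=NOT 1=0 G2=G1=0 G3=G1=0 G4=(1+0>=1)=1 -> 00001

00001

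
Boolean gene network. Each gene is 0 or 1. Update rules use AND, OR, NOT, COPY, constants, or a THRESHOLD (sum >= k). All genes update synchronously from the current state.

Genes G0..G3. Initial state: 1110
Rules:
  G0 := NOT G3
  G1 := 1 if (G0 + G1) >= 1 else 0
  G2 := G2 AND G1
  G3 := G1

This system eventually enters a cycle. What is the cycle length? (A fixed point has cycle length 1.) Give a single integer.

Answer: 1

Derivation:
Step 0: 1110
Step 1: G0=NOT G3=NOT 0=1 G1=(1+1>=1)=1 G2=G2&G1=1&1=1 G3=G1=1 -> 1111
Step 2: G0=NOT G3=NOT 1=0 G1=(1+1>=1)=1 G2=G2&G1=1&1=1 G3=G1=1 -> 0111
Step 3: G0=NOT G3=NOT 1=0 G1=(0+1>=1)=1 G2=G2&G1=1&1=1 G3=G1=1 -> 0111
State from step 3 equals state from step 2 -> cycle length 1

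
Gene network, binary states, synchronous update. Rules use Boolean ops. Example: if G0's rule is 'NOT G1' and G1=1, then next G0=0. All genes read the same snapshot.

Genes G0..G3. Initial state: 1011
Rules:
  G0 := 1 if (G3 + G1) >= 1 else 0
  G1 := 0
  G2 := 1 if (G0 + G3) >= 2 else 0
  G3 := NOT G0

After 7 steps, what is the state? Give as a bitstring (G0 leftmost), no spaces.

Step 1: G0=(1+0>=1)=1 G1=0(const) G2=(1+1>=2)=1 G3=NOT G0=NOT 1=0 -> 1010
Step 2: G0=(0+0>=1)=0 G1=0(const) G2=(1+0>=2)=0 G3=NOT G0=NOT 1=0 -> 0000
Step 3: G0=(0+0>=1)=0 G1=0(const) G2=(0+0>=2)=0 G3=NOT G0=NOT 0=1 -> 0001
Step 4: G0=(1+0>=1)=1 G1=0(const) G2=(0+1>=2)=0 G3=NOT G0=NOT 0=1 -> 1001
Step 5: G0=(1+0>=1)=1 G1=0(const) G2=(1+1>=2)=1 G3=NOT G0=NOT 1=0 -> 1010
Step 6: G0=(0+0>=1)=0 G1=0(const) G2=(1+0>=2)=0 G3=NOT G0=NOT 1=0 -> 0000
Step 7: G0=(0+0>=1)=0 G1=0(const) G2=(0+0>=2)=0 G3=NOT G0=NOT 0=1 -> 0001

0001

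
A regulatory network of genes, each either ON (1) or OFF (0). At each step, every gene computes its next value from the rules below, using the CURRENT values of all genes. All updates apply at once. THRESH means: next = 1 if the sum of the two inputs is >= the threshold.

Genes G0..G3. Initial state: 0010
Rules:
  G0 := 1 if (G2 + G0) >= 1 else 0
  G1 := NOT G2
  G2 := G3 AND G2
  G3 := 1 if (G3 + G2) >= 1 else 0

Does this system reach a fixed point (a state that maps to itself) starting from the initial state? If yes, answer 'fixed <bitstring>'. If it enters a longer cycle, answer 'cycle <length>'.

Answer: fixed 1101

Derivation:
Step 0: 0010
Step 1: G0=(1+0>=1)=1 G1=NOT G2=NOT 1=0 G2=G3&G2=0&1=0 G3=(0+1>=1)=1 -> 1001
Step 2: G0=(0+1>=1)=1 G1=NOT G2=NOT 0=1 G2=G3&G2=1&0=0 G3=(1+0>=1)=1 -> 1101
Step 3: G0=(0+1>=1)=1 G1=NOT G2=NOT 0=1 G2=G3&G2=1&0=0 G3=(1+0>=1)=1 -> 1101
Fixed point reached at step 2: 1101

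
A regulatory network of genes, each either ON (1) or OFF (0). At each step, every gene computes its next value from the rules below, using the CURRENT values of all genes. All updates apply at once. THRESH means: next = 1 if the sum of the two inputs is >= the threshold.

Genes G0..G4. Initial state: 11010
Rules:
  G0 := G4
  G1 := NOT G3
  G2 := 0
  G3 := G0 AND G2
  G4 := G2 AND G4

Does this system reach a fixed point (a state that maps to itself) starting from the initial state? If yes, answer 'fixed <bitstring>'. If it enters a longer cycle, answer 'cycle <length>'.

Answer: fixed 01000

Derivation:
Step 0: 11010
Step 1: G0=G4=0 G1=NOT G3=NOT 1=0 G2=0(const) G3=G0&G2=1&0=0 G4=G2&G4=0&0=0 -> 00000
Step 2: G0=G4=0 G1=NOT G3=NOT 0=1 G2=0(const) G3=G0&G2=0&0=0 G4=G2&G4=0&0=0 -> 01000
Step 3: G0=G4=0 G1=NOT G3=NOT 0=1 G2=0(const) G3=G0&G2=0&0=0 G4=G2&G4=0&0=0 -> 01000
Fixed point reached at step 2: 01000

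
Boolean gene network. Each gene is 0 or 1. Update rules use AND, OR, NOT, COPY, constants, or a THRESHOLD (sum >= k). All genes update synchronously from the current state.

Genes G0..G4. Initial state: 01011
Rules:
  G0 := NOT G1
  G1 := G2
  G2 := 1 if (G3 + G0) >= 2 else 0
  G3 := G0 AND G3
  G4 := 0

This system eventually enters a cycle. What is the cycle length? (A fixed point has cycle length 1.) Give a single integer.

Answer: 1

Derivation:
Step 0: 01011
Step 1: G0=NOT G1=NOT 1=0 G1=G2=0 G2=(1+0>=2)=0 G3=G0&G3=0&1=0 G4=0(const) -> 00000
Step 2: G0=NOT G1=NOT 0=1 G1=G2=0 G2=(0+0>=2)=0 G3=G0&G3=0&0=0 G4=0(const) -> 10000
Step 3: G0=NOT G1=NOT 0=1 G1=G2=0 G2=(0+1>=2)=0 G3=G0&G3=1&0=0 G4=0(const) -> 10000
State from step 3 equals state from step 2 -> cycle length 1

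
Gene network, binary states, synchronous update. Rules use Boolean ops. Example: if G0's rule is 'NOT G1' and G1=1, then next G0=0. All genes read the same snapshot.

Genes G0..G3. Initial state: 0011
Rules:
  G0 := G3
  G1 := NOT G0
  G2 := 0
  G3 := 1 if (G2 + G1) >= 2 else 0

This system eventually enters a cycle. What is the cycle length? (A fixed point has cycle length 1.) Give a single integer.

Answer: 1

Derivation:
Step 0: 0011
Step 1: G0=G3=1 G1=NOT G0=NOT 0=1 G2=0(const) G3=(1+0>=2)=0 -> 1100
Step 2: G0=G3=0 G1=NOT G0=NOT 1=0 G2=0(const) G3=(0+1>=2)=0 -> 0000
Step 3: G0=G3=0 G1=NOT G0=NOT 0=1 G2=0(const) G3=(0+0>=2)=0 -> 0100
Step 4: G0=G3=0 G1=NOT G0=NOT 0=1 G2=0(const) G3=(0+1>=2)=0 -> 0100
State from step 4 equals state from step 3 -> cycle length 1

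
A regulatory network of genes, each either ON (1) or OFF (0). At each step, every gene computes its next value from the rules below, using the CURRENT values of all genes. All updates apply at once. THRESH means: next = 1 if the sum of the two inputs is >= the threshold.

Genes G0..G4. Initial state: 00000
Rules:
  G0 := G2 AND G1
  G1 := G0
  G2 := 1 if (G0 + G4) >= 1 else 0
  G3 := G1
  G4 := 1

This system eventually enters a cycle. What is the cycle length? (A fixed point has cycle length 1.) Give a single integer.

Step 0: 00000
Step 1: G0=G2&G1=0&0=0 G1=G0=0 G2=(0+0>=1)=0 G3=G1=0 G4=1(const) -> 00001
Step 2: G0=G2&G1=0&0=0 G1=G0=0 G2=(0+1>=1)=1 G3=G1=0 G4=1(const) -> 00101
Step 3: G0=G2&G1=1&0=0 G1=G0=0 G2=(0+1>=1)=1 G3=G1=0 G4=1(const) -> 00101
State from step 3 equals state from step 2 -> cycle length 1

Answer: 1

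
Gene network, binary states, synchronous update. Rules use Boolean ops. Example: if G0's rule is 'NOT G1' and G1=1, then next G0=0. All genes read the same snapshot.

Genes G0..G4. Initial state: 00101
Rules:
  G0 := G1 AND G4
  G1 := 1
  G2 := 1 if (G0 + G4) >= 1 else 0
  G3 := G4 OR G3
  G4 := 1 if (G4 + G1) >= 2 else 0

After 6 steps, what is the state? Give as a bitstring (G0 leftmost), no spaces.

Step 1: G0=G1&G4=0&1=0 G1=1(const) G2=(0+1>=1)=1 G3=G4|G3=1|0=1 G4=(1+0>=2)=0 -> 01110
Step 2: G0=G1&G4=1&0=0 G1=1(const) G2=(0+0>=1)=0 G3=G4|G3=0|1=1 G4=(0+1>=2)=0 -> 01010
Step 3: G0=G1&G4=1&0=0 G1=1(const) G2=(0+0>=1)=0 G3=G4|G3=0|1=1 G4=(0+1>=2)=0 -> 01010
Step 4: G0=G1&G4=1&0=0 G1=1(const) G2=(0+0>=1)=0 G3=G4|G3=0|1=1 G4=(0+1>=2)=0 -> 01010
Step 5: G0=G1&G4=1&0=0 G1=1(const) G2=(0+0>=1)=0 G3=G4|G3=0|1=1 G4=(0+1>=2)=0 -> 01010
Step 6: G0=G1&G4=1&0=0 G1=1(const) G2=(0+0>=1)=0 G3=G4|G3=0|1=1 G4=(0+1>=2)=0 -> 01010

01010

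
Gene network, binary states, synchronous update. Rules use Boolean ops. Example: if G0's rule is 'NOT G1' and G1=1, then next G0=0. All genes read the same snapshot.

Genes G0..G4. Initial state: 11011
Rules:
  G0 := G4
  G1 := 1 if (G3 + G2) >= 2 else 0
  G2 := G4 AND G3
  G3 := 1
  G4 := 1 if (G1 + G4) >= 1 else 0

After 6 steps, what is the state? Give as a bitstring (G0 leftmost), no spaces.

Step 1: G0=G4=1 G1=(1+0>=2)=0 G2=G4&G3=1&1=1 G3=1(const) G4=(1+1>=1)=1 -> 10111
Step 2: G0=G4=1 G1=(1+1>=2)=1 G2=G4&G3=1&1=1 G3=1(const) G4=(0+1>=1)=1 -> 11111
Step 3: G0=G4=1 G1=(1+1>=2)=1 G2=G4&G3=1&1=1 G3=1(const) G4=(1+1>=1)=1 -> 11111
Step 4: G0=G4=1 G1=(1+1>=2)=1 G2=G4&G3=1&1=1 G3=1(const) G4=(1+1>=1)=1 -> 11111
Step 5: G0=G4=1 G1=(1+1>=2)=1 G2=G4&G3=1&1=1 G3=1(const) G4=(1+1>=1)=1 -> 11111
Step 6: G0=G4=1 G1=(1+1>=2)=1 G2=G4&G3=1&1=1 G3=1(const) G4=(1+1>=1)=1 -> 11111

11111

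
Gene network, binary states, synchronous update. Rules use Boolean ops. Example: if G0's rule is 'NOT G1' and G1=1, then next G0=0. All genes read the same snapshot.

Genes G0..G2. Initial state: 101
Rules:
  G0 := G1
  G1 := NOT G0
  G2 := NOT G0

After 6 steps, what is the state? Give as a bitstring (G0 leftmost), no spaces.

Step 1: G0=G1=0 G1=NOT G0=NOT 1=0 G2=NOT G0=NOT 1=0 -> 000
Step 2: G0=G1=0 G1=NOT G0=NOT 0=1 G2=NOT G0=NOT 0=1 -> 011
Step 3: G0=G1=1 G1=NOT G0=NOT 0=1 G2=NOT G0=NOT 0=1 -> 111
Step 4: G0=G1=1 G1=NOT G0=NOT 1=0 G2=NOT G0=NOT 1=0 -> 100
Step 5: G0=G1=0 G1=NOT G0=NOT 1=0 G2=NOT G0=NOT 1=0 -> 000
Step 6: G0=G1=0 G1=NOT G0=NOT 0=1 G2=NOT G0=NOT 0=1 -> 011

011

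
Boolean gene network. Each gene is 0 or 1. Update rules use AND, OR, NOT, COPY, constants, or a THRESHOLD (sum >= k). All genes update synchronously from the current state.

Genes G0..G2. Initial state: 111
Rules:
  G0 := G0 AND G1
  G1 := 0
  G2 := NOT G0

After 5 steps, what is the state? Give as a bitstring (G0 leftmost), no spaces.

Step 1: G0=G0&G1=1&1=1 G1=0(const) G2=NOT G0=NOT 1=0 -> 100
Step 2: G0=G0&G1=1&0=0 G1=0(const) G2=NOT G0=NOT 1=0 -> 000
Step 3: G0=G0&G1=0&0=0 G1=0(const) G2=NOT G0=NOT 0=1 -> 001
Step 4: G0=G0&G1=0&0=0 G1=0(const) G2=NOT G0=NOT 0=1 -> 001
Step 5: G0=G0&G1=0&0=0 G1=0(const) G2=NOT G0=NOT 0=1 -> 001

001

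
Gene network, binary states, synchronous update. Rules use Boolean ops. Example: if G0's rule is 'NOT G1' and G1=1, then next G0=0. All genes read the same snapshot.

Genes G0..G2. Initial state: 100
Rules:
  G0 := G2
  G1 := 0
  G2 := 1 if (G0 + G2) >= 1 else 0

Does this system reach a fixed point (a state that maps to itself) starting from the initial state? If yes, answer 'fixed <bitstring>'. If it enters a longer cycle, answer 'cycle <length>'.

Answer: fixed 101

Derivation:
Step 0: 100
Step 1: G0=G2=0 G1=0(const) G2=(1+0>=1)=1 -> 001
Step 2: G0=G2=1 G1=0(const) G2=(0+1>=1)=1 -> 101
Step 3: G0=G2=1 G1=0(const) G2=(1+1>=1)=1 -> 101
Fixed point reached at step 2: 101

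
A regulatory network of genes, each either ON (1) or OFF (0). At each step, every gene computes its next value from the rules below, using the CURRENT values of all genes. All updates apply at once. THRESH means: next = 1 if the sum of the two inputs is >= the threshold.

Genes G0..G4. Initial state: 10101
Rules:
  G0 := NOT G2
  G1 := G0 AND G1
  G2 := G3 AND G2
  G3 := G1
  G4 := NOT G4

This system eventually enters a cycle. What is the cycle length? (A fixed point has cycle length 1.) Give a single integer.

Answer: 2

Derivation:
Step 0: 10101
Step 1: G0=NOT G2=NOT 1=0 G1=G0&G1=1&0=0 G2=G3&G2=0&1=0 G3=G1=0 G4=NOT G4=NOT 1=0 -> 00000
Step 2: G0=NOT G2=NOT 0=1 G1=G0&G1=0&0=0 G2=G3&G2=0&0=0 G3=G1=0 G4=NOT G4=NOT 0=1 -> 10001
Step 3: G0=NOT G2=NOT 0=1 G1=G0&G1=1&0=0 G2=G3&G2=0&0=0 G3=G1=0 G4=NOT G4=NOT 1=0 -> 10000
Step 4: G0=NOT G2=NOT 0=1 G1=G0&G1=1&0=0 G2=G3&G2=0&0=0 G3=G1=0 G4=NOT G4=NOT 0=1 -> 10001
State from step 4 equals state from step 2 -> cycle length 2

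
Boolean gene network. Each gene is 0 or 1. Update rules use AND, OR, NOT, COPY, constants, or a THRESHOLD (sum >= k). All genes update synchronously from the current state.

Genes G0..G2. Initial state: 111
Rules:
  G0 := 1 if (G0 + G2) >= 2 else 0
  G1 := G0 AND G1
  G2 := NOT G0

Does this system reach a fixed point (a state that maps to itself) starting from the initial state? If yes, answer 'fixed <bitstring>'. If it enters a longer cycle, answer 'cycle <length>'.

Step 0: 111
Step 1: G0=(1+1>=2)=1 G1=G0&G1=1&1=1 G2=NOT G0=NOT 1=0 -> 110
Step 2: G0=(1+0>=2)=0 G1=G0&G1=1&1=1 G2=NOT G0=NOT 1=0 -> 010
Step 3: G0=(0+0>=2)=0 G1=G0&G1=0&1=0 G2=NOT G0=NOT 0=1 -> 001
Step 4: G0=(0+1>=2)=0 G1=G0&G1=0&0=0 G2=NOT G0=NOT 0=1 -> 001
Fixed point reached at step 3: 001

Answer: fixed 001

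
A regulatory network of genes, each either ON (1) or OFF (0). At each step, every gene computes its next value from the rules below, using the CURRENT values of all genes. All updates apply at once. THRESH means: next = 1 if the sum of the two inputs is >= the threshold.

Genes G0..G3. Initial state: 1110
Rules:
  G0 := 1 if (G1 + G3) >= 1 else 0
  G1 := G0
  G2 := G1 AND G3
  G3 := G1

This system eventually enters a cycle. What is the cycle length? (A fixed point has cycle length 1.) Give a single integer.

Step 0: 1110
Step 1: G0=(1+0>=1)=1 G1=G0=1 G2=G1&G3=1&0=0 G3=G1=1 -> 1101
Step 2: G0=(1+1>=1)=1 G1=G0=1 G2=G1&G3=1&1=1 G3=G1=1 -> 1111
Step 3: G0=(1+1>=1)=1 G1=G0=1 G2=G1&G3=1&1=1 G3=G1=1 -> 1111
State from step 3 equals state from step 2 -> cycle length 1

Answer: 1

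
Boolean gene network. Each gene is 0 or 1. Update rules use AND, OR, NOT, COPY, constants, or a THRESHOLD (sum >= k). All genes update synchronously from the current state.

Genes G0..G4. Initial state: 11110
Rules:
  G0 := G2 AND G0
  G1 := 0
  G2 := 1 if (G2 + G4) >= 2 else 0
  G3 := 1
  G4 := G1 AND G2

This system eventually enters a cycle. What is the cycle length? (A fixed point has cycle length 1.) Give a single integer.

Step 0: 11110
Step 1: G0=G2&G0=1&1=1 G1=0(const) G2=(1+0>=2)=0 G3=1(const) G4=G1&G2=1&1=1 -> 10011
Step 2: G0=G2&G0=0&1=0 G1=0(const) G2=(0+1>=2)=0 G3=1(const) G4=G1&G2=0&0=0 -> 00010
Step 3: G0=G2&G0=0&0=0 G1=0(const) G2=(0+0>=2)=0 G3=1(const) G4=G1&G2=0&0=0 -> 00010
State from step 3 equals state from step 2 -> cycle length 1

Answer: 1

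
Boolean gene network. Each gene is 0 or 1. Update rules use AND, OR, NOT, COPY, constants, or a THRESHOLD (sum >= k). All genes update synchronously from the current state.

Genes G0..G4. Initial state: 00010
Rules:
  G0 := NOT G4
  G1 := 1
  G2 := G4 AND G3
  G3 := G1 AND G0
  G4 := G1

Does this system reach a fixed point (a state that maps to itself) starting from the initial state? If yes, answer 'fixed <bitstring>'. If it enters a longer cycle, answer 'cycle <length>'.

Answer: fixed 01001

Derivation:
Step 0: 00010
Step 1: G0=NOT G4=NOT 0=1 G1=1(const) G2=G4&G3=0&1=0 G3=G1&G0=0&0=0 G4=G1=0 -> 11000
Step 2: G0=NOT G4=NOT 0=1 G1=1(const) G2=G4&G3=0&0=0 G3=G1&G0=1&1=1 G4=G1=1 -> 11011
Step 3: G0=NOT G4=NOT 1=0 G1=1(const) G2=G4&G3=1&1=1 G3=G1&G0=1&1=1 G4=G1=1 -> 01111
Step 4: G0=NOT G4=NOT 1=0 G1=1(const) G2=G4&G3=1&1=1 G3=G1&G0=1&0=0 G4=G1=1 -> 01101
Step 5: G0=NOT G4=NOT 1=0 G1=1(const) G2=G4&G3=1&0=0 G3=G1&G0=1&0=0 G4=G1=1 -> 01001
Step 6: G0=NOT G4=NOT 1=0 G1=1(const) G2=G4&G3=1&0=0 G3=G1&G0=1&0=0 G4=G1=1 -> 01001
Fixed point reached at step 5: 01001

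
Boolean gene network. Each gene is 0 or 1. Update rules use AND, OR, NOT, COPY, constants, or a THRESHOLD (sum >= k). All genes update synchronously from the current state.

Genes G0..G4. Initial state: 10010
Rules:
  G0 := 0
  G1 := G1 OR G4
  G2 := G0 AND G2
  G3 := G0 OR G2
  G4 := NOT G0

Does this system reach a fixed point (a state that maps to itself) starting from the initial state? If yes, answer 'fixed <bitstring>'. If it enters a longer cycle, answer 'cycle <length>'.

Answer: fixed 01001

Derivation:
Step 0: 10010
Step 1: G0=0(const) G1=G1|G4=0|0=0 G2=G0&G2=1&0=0 G3=G0|G2=1|0=1 G4=NOT G0=NOT 1=0 -> 00010
Step 2: G0=0(const) G1=G1|G4=0|0=0 G2=G0&G2=0&0=0 G3=G0|G2=0|0=0 G4=NOT G0=NOT 0=1 -> 00001
Step 3: G0=0(const) G1=G1|G4=0|1=1 G2=G0&G2=0&0=0 G3=G0|G2=0|0=0 G4=NOT G0=NOT 0=1 -> 01001
Step 4: G0=0(const) G1=G1|G4=1|1=1 G2=G0&G2=0&0=0 G3=G0|G2=0|0=0 G4=NOT G0=NOT 0=1 -> 01001
Fixed point reached at step 3: 01001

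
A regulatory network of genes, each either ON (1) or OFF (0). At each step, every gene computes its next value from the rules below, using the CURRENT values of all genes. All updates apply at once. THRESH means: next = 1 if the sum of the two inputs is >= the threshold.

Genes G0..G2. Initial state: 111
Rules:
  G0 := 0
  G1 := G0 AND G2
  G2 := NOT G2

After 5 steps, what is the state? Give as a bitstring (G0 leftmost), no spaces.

Step 1: G0=0(const) G1=G0&G2=1&1=1 G2=NOT G2=NOT 1=0 -> 010
Step 2: G0=0(const) G1=G0&G2=0&0=0 G2=NOT G2=NOT 0=1 -> 001
Step 3: G0=0(const) G1=G0&G2=0&1=0 G2=NOT G2=NOT 1=0 -> 000
Step 4: G0=0(const) G1=G0&G2=0&0=0 G2=NOT G2=NOT 0=1 -> 001
Step 5: G0=0(const) G1=G0&G2=0&1=0 G2=NOT G2=NOT 1=0 -> 000

000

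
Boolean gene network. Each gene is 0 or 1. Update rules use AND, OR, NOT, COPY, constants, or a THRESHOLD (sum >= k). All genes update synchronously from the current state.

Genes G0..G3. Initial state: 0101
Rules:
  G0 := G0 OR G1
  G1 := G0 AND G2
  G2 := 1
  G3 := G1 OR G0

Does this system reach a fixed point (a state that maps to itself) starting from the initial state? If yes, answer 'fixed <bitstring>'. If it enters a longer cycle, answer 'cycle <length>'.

Step 0: 0101
Step 1: G0=G0|G1=0|1=1 G1=G0&G2=0&0=0 G2=1(const) G3=G1|G0=1|0=1 -> 1011
Step 2: G0=G0|G1=1|0=1 G1=G0&G2=1&1=1 G2=1(const) G3=G1|G0=0|1=1 -> 1111
Step 3: G0=G0|G1=1|1=1 G1=G0&G2=1&1=1 G2=1(const) G3=G1|G0=1|1=1 -> 1111
Fixed point reached at step 2: 1111

Answer: fixed 1111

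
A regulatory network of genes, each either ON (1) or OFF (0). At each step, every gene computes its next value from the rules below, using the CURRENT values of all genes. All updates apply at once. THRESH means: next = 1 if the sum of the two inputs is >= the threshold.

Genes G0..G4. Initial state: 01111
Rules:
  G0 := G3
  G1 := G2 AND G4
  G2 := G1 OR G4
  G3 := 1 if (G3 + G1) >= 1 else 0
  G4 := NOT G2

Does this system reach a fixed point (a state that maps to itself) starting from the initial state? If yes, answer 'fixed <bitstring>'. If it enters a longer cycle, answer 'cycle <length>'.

Step 0: 01111
Step 1: G0=G3=1 G1=G2&G4=1&1=1 G2=G1|G4=1|1=1 G3=(1+1>=1)=1 G4=NOT G2=NOT 1=0 -> 11110
Step 2: G0=G3=1 G1=G2&G4=1&0=0 G2=G1|G4=1|0=1 G3=(1+1>=1)=1 G4=NOT G2=NOT 1=0 -> 10110
Step 3: G0=G3=1 G1=G2&G4=1&0=0 G2=G1|G4=0|0=0 G3=(1+0>=1)=1 G4=NOT G2=NOT 1=0 -> 10010
Step 4: G0=G3=1 G1=G2&G4=0&0=0 G2=G1|G4=0|0=0 G3=(1+0>=1)=1 G4=NOT G2=NOT 0=1 -> 10011
Step 5: G0=G3=1 G1=G2&G4=0&1=0 G2=G1|G4=0|1=1 G3=(1+0>=1)=1 G4=NOT G2=NOT 0=1 -> 10111
Step 6: G0=G3=1 G1=G2&G4=1&1=1 G2=G1|G4=0|1=1 G3=(1+0>=1)=1 G4=NOT G2=NOT 1=0 -> 11110
Cycle of length 5 starting at step 1 -> no fixed point

Answer: cycle 5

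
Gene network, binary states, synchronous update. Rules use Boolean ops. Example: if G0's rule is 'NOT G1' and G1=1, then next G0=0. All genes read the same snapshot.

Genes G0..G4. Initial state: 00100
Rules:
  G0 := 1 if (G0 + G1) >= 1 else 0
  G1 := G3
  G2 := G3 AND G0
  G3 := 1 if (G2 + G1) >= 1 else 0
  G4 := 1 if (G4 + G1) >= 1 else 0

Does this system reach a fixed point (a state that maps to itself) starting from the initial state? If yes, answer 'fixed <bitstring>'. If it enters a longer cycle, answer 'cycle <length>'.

Step 0: 00100
Step 1: G0=(0+0>=1)=0 G1=G3=0 G2=G3&G0=0&0=0 G3=(1+0>=1)=1 G4=(0+0>=1)=0 -> 00010
Step 2: G0=(0+0>=1)=0 G1=G3=1 G2=G3&G0=1&0=0 G3=(0+0>=1)=0 G4=(0+0>=1)=0 -> 01000
Step 3: G0=(0+1>=1)=1 G1=G3=0 G2=G3&G0=0&0=0 G3=(0+1>=1)=1 G4=(0+1>=1)=1 -> 10011
Step 4: G0=(1+0>=1)=1 G1=G3=1 G2=G3&G0=1&1=1 G3=(0+0>=1)=0 G4=(1+0>=1)=1 -> 11101
Step 5: G0=(1+1>=1)=1 G1=G3=0 G2=G3&G0=0&1=0 G3=(1+1>=1)=1 G4=(1+1>=1)=1 -> 10011
Cycle of length 2 starting at step 3 -> no fixed point

Answer: cycle 2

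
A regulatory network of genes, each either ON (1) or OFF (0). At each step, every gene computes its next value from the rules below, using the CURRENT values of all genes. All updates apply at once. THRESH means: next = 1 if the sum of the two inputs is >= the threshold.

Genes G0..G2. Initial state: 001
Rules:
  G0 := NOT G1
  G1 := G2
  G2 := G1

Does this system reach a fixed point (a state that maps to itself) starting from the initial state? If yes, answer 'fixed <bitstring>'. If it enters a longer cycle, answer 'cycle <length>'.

Answer: cycle 2

Derivation:
Step 0: 001
Step 1: G0=NOT G1=NOT 0=1 G1=G2=1 G2=G1=0 -> 110
Step 2: G0=NOT G1=NOT 1=0 G1=G2=0 G2=G1=1 -> 001
Cycle of length 2 starting at step 0 -> no fixed point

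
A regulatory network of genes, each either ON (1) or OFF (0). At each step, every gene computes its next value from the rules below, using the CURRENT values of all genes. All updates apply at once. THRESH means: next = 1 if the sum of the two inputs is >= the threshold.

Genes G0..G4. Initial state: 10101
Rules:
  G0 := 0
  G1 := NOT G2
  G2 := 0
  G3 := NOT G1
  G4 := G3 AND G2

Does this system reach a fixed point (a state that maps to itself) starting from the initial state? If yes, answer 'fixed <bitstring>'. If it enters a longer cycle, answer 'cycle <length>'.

Answer: fixed 01000

Derivation:
Step 0: 10101
Step 1: G0=0(const) G1=NOT G2=NOT 1=0 G2=0(const) G3=NOT G1=NOT 0=1 G4=G3&G2=0&1=0 -> 00010
Step 2: G0=0(const) G1=NOT G2=NOT 0=1 G2=0(const) G3=NOT G1=NOT 0=1 G4=G3&G2=1&0=0 -> 01010
Step 3: G0=0(const) G1=NOT G2=NOT 0=1 G2=0(const) G3=NOT G1=NOT 1=0 G4=G3&G2=1&0=0 -> 01000
Step 4: G0=0(const) G1=NOT G2=NOT 0=1 G2=0(const) G3=NOT G1=NOT 1=0 G4=G3&G2=0&0=0 -> 01000
Fixed point reached at step 3: 01000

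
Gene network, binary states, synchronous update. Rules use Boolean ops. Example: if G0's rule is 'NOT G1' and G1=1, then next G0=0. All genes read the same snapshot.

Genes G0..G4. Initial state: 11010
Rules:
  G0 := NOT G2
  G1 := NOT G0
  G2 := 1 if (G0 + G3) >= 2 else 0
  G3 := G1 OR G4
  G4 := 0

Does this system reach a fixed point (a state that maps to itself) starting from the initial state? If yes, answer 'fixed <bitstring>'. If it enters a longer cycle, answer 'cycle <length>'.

Answer: cycle 4

Derivation:
Step 0: 11010
Step 1: G0=NOT G2=NOT 0=1 G1=NOT G0=NOT 1=0 G2=(1+1>=2)=1 G3=G1|G4=1|0=1 G4=0(const) -> 10110
Step 2: G0=NOT G2=NOT 1=0 G1=NOT G0=NOT 1=0 G2=(1+1>=2)=1 G3=G1|G4=0|0=0 G4=0(const) -> 00100
Step 3: G0=NOT G2=NOT 1=0 G1=NOT G0=NOT 0=1 G2=(0+0>=2)=0 G3=G1|G4=0|0=0 G4=0(const) -> 01000
Step 4: G0=NOT G2=NOT 0=1 G1=NOT G0=NOT 0=1 G2=(0+0>=2)=0 G3=G1|G4=1|0=1 G4=0(const) -> 11010
Cycle of length 4 starting at step 0 -> no fixed point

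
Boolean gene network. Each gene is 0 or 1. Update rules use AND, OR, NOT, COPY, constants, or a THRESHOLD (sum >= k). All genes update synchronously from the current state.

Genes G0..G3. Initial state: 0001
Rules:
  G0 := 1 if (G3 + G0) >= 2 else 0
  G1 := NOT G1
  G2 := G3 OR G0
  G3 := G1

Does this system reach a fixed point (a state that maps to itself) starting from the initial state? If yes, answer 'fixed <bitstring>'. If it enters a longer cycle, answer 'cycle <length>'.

Answer: cycle 2

Derivation:
Step 0: 0001
Step 1: G0=(1+0>=2)=0 G1=NOT G1=NOT 0=1 G2=G3|G0=1|0=1 G3=G1=0 -> 0110
Step 2: G0=(0+0>=2)=0 G1=NOT G1=NOT 1=0 G2=G3|G0=0|0=0 G3=G1=1 -> 0001
Cycle of length 2 starting at step 0 -> no fixed point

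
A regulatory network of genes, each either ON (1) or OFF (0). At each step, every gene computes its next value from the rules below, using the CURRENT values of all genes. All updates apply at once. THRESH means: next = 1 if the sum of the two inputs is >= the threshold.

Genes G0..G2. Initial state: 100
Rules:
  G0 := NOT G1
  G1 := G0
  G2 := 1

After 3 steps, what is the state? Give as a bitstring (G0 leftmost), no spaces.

Step 1: G0=NOT G1=NOT 0=1 G1=G0=1 G2=1(const) -> 111
Step 2: G0=NOT G1=NOT 1=0 G1=G0=1 G2=1(const) -> 011
Step 3: G0=NOT G1=NOT 1=0 G1=G0=0 G2=1(const) -> 001

001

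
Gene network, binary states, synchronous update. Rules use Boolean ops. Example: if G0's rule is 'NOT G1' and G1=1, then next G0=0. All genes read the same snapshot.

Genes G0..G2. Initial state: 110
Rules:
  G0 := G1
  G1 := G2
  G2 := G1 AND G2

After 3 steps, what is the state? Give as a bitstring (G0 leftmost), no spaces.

Step 1: G0=G1=1 G1=G2=0 G2=G1&G2=1&0=0 -> 100
Step 2: G0=G1=0 G1=G2=0 G2=G1&G2=0&0=0 -> 000
Step 3: G0=G1=0 G1=G2=0 G2=G1&G2=0&0=0 -> 000

000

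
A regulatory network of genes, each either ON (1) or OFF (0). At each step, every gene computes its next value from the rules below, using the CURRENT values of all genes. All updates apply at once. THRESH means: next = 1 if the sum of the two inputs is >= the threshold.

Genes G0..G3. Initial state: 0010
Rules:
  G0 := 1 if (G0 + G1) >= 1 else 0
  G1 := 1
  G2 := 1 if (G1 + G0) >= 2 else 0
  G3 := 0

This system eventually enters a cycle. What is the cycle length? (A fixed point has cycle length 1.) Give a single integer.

Answer: 1

Derivation:
Step 0: 0010
Step 1: G0=(0+0>=1)=0 G1=1(const) G2=(0+0>=2)=0 G3=0(const) -> 0100
Step 2: G0=(0+1>=1)=1 G1=1(const) G2=(1+0>=2)=0 G3=0(const) -> 1100
Step 3: G0=(1+1>=1)=1 G1=1(const) G2=(1+1>=2)=1 G3=0(const) -> 1110
Step 4: G0=(1+1>=1)=1 G1=1(const) G2=(1+1>=2)=1 G3=0(const) -> 1110
State from step 4 equals state from step 3 -> cycle length 1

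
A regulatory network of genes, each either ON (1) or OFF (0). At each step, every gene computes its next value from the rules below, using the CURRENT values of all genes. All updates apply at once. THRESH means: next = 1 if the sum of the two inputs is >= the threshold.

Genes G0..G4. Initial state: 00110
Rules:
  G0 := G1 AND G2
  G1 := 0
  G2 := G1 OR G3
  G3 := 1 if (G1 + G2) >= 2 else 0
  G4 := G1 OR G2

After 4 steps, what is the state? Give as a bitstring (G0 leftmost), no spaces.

Step 1: G0=G1&G2=0&1=0 G1=0(const) G2=G1|G3=0|1=1 G3=(0+1>=2)=0 G4=G1|G2=0|1=1 -> 00101
Step 2: G0=G1&G2=0&1=0 G1=0(const) G2=G1|G3=0|0=0 G3=(0+1>=2)=0 G4=G1|G2=0|1=1 -> 00001
Step 3: G0=G1&G2=0&0=0 G1=0(const) G2=G1|G3=0|0=0 G3=(0+0>=2)=0 G4=G1|G2=0|0=0 -> 00000
Step 4: G0=G1&G2=0&0=0 G1=0(const) G2=G1|G3=0|0=0 G3=(0+0>=2)=0 G4=G1|G2=0|0=0 -> 00000

00000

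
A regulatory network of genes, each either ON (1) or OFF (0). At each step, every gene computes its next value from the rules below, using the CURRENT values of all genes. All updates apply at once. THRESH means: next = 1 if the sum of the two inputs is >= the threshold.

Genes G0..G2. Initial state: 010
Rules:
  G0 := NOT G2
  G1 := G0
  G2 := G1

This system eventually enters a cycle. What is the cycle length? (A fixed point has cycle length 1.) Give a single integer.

Answer: 2

Derivation:
Step 0: 010
Step 1: G0=NOT G2=NOT 0=1 G1=G0=0 G2=G1=1 -> 101
Step 2: G0=NOT G2=NOT 1=0 G1=G0=1 G2=G1=0 -> 010
State from step 2 equals state from step 0 -> cycle length 2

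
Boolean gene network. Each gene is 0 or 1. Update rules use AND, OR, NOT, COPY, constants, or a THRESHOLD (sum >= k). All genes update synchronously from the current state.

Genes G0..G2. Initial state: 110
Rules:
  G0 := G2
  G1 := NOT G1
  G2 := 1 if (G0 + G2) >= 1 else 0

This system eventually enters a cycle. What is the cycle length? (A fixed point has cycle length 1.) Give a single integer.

Answer: 2

Derivation:
Step 0: 110
Step 1: G0=G2=0 G1=NOT G1=NOT 1=0 G2=(1+0>=1)=1 -> 001
Step 2: G0=G2=1 G1=NOT G1=NOT 0=1 G2=(0+1>=1)=1 -> 111
Step 3: G0=G2=1 G1=NOT G1=NOT 1=0 G2=(1+1>=1)=1 -> 101
Step 4: G0=G2=1 G1=NOT G1=NOT 0=1 G2=(1+1>=1)=1 -> 111
State from step 4 equals state from step 2 -> cycle length 2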